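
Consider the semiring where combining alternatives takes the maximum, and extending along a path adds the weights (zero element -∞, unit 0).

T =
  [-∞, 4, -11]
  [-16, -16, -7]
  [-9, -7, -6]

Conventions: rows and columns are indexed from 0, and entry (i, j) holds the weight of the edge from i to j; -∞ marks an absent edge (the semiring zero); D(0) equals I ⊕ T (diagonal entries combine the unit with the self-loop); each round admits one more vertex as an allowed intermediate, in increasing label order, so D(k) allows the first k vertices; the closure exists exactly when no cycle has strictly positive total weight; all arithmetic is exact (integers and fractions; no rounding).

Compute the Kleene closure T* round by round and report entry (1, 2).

D(0):
  [0, 4, -11]
  [-16, 0, -7]
  [-9, -7, 0]
D(1):
  [0, 4, -11]
  [-16, 0, -7]
  [-9, -5, 0]
D(2):
  [0, 4, -3]
  [-16, 0, -7]
  [-9, -5, 0]
D(3):
  [0, 4, -3]
  [-16, 0, -7]
  [-9, -5, 0]
Answer: T*[1][2] = -7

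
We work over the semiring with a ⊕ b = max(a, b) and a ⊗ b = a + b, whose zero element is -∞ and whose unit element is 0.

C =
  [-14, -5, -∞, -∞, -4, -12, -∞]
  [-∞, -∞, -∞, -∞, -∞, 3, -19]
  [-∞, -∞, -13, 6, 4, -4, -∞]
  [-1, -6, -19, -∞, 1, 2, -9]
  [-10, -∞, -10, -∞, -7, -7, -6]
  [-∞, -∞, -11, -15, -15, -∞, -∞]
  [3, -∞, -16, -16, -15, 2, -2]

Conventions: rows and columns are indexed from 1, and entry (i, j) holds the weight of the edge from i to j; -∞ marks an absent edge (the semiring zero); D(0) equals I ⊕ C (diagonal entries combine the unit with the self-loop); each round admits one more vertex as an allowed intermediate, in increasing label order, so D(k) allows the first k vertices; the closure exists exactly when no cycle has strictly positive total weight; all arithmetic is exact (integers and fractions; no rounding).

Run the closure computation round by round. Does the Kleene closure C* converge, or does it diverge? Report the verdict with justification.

D(0):
  [0, -5, -∞, -∞, -4, -12, -∞]
  [-∞, 0, -∞, -∞, -∞, 3, -19]
  [-∞, -∞, 0, 6, 4, -4, -∞]
  [-1, -6, -19, 0, 1, 2, -9]
  [-10, -∞, -10, -∞, 0, -7, -6]
  [-∞, -∞, -11, -15, -15, 0, -∞]
  [3, -∞, -16, -16, -15, 2, 0]
D(1):
  [0, -5, -∞, -∞, -4, -12, -∞]
  [-∞, 0, -∞, -∞, -∞, 3, -19]
  [-∞, -∞, 0, 6, 4, -4, -∞]
  [-1, -6, -19, 0, 1, 2, -9]
  [-10, -15, -10, -∞, 0, -7, -6]
  [-∞, -∞, -11, -15, -15, 0, -∞]
  [3, -2, -16, -16, -1, 2, 0]
D(2):
  [0, -5, -∞, -∞, -4, -2, -24]
  [-∞, 0, -∞, -∞, -∞, 3, -19]
  [-∞, -∞, 0, 6, 4, -4, -∞]
  [-1, -6, -19, 0, 1, 2, -9]
  [-10, -15, -10, -∞, 0, -7, -6]
  [-∞, -∞, -11, -15, -15, 0, -∞]
  [3, -2, -16, -16, -1, 2, 0]
D(3):
  [0, -5, -∞, -∞, -4, -2, -24]
  [-∞, 0, -∞, -∞, -∞, 3, -19]
  [-∞, -∞, 0, 6, 4, -4, -∞]
  [-1, -6, -19, 0, 1, 2, -9]
  [-10, -15, -10, -4, 0, -7, -6]
  [-∞, -∞, -11, -5, -7, 0, -∞]
  [3, -2, -16, -10, -1, 2, 0]
D(4):
  [0, -5, -∞, -∞, -4, -2, -24]
  [-∞, 0, -∞, -∞, -∞, 3, -19]
  [5, 0, 0, 6, 7, 8, -3]
  [-1, -6, -19, 0, 1, 2, -9]
  [-5, -10, -10, -4, 0, -2, -6]
  [-6, -11, -11, -5, -4, 0, -14]
  [3, -2, -16, -10, -1, 2, 0]
D(5):
  [0, -5, -14, -8, -4, -2, -10]
  [-∞, 0, -∞, -∞, -∞, 3, -19]
  [5, 0, 0, 6, 7, 8, 1]
  [-1, -6, -9, 0, 1, 2, -5]
  [-5, -10, -10, -4, 0, -2, -6]
  [-6, -11, -11, -5, -4, 0, -10]
  [3, -2, -11, -5, -1, 2, 0]
D(6):
  [0, -5, -13, -7, -4, -2, -10]
  [-3, 0, -8, -2, -1, 3, -7]
  [5, 0, 0, 6, 7, 8, 1]
  [-1, -6, -9, 0, 1, 2, -5]
  [-5, -10, -10, -4, 0, -2, -6]
  [-6, -11, -11, -5, -4, 0, -10]
  [3, -2, -9, -3, -1, 2, 0]
D(7):
  [0, -5, -13, -7, -4, -2, -10]
  [-3, 0, -8, -2, -1, 3, -7]
  [5, 0, 0, 6, 7, 8, 1]
  [-1, -6, -9, 0, 1, 2, -5]
  [-3, -8, -10, -4, 0, -2, -6]
  [-6, -11, -11, -5, -4, 0, -10]
  [3, -2, -9, -3, -1, 2, 0]
Key observation: every diagonal entry stays at the unit through all rounds, so no improving cycle exists.
Answer: CONVERGES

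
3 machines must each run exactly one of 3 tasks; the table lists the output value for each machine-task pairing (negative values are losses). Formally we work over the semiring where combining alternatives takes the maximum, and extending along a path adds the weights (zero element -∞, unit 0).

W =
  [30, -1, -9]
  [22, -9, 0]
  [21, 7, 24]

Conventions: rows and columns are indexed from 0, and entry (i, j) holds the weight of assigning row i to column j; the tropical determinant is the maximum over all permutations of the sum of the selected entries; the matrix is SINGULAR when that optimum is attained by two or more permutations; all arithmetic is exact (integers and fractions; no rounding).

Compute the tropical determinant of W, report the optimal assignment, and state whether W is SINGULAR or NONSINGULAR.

σ = (0, 1, 2): 30 + (-9) + 24 = 45
σ = (0, 2, 1): 30 + 0 + 7 = 37
σ = (1, 0, 2): (-1) + 22 + 24 = 45
σ = (1, 2, 0): (-1) + 0 + 21 = 20
σ = (2, 0, 1): (-9) + 22 + 7 = 20
σ = (2, 1, 0): (-9) + (-9) + 21 = 3
Optimal value attained by: σ = (0, 1, 2).
Answer: det⊕(W) = 45; verdict: SINGULAR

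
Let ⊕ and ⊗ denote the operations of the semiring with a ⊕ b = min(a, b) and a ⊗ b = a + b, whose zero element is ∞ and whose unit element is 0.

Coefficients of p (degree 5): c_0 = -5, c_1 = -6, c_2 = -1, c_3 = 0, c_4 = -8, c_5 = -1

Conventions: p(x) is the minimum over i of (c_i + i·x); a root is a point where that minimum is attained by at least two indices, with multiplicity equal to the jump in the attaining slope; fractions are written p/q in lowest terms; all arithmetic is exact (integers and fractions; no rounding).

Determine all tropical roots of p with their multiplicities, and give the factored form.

hull edge (i=0, c=-5) to (i=1, c=-6): slope -1, span 1
hull edge (i=1, c=-6) to (i=4, c=-8): slope -2/3, span 3
hull edge (i=4, c=-8) to (i=5, c=-1): slope 7, span 1
Factored form: p(x) = -1 ⊗ (x ⊕ (-7)) ⊗ (x ⊕ 2/3) ⊗ (x ⊕ 2/3) ⊗ (x ⊕ 2/3) ⊗ (x ⊕ 1)
Answer: roots = -7 (mult 1), 2/3 (mult 3), 1 (mult 1)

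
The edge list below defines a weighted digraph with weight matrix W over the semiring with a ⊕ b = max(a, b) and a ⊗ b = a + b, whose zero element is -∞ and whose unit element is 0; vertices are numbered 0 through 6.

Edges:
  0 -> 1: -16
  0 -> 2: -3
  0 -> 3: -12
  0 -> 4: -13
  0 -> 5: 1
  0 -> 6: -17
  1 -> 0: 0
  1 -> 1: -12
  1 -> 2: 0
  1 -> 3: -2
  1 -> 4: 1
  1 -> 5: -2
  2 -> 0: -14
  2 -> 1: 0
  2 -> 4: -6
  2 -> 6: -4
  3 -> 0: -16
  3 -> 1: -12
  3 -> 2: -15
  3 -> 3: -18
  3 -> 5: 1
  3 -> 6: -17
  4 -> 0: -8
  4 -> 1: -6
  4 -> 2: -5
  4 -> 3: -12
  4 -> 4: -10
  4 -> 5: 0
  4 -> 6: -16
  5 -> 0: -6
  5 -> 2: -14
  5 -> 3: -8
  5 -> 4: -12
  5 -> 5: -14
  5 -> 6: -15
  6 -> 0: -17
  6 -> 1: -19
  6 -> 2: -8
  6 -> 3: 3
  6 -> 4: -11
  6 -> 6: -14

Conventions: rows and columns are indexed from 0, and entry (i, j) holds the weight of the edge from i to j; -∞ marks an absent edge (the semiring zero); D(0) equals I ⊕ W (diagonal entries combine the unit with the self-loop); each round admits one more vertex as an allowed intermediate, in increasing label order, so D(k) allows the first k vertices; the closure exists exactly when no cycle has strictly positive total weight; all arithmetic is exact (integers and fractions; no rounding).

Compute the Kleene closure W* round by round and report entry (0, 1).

D(0):
  [0, -16, -3, -12, -13, 1, -17]
  [0, 0, 0, -2, 1, -2, -∞]
  [-14, 0, 0, -∞, -6, -∞, -4]
  [-16, -12, -15, 0, -∞, 1, -17]
  [-8, -6, -5, -12, 0, 0, -16]
  [-6, -∞, -14, -8, -12, 0, -15]
  [-17, -19, -8, 3, -11, -∞, 0]
D(1):
  [0, -16, -3, -12, -13, 1, -17]
  [0, 0, 0, -2, 1, 1, -17]
  [-14, 0, 0, -26, -6, -13, -4]
  [-16, -12, -15, 0, -29, 1, -17]
  [-8, -6, -5, -12, 0, 0, -16]
  [-6, -22, -9, -8, -12, 0, -15]
  [-17, -19, -8, 3, -11, -16, 0]
D(2):
  [0, -16, -3, -12, -13, 1, -17]
  [0, 0, 0, -2, 1, 1, -17]
  [0, 0, 0, -2, 1, 1, -4]
  [-12, -12, -12, 0, -11, 1, -17]
  [-6, -6, -5, -8, 0, 0, -16]
  [-6, -22, -9, -8, -12, 0, -15]
  [-17, -19, -8, 3, -11, -16, 0]
D(3):
  [0, -3, -3, -5, -2, 1, -7]
  [0, 0, 0, -2, 1, 1, -4]
  [0, 0, 0, -2, 1, 1, -4]
  [-12, -12, -12, 0, -11, 1, -16]
  [-5, -5, -5, -7, 0, 0, -9]
  [-6, -9, -9, -8, -8, 0, -13]
  [-8, -8, -8, 3, -7, -7, 0]
D(4):
  [0, -3, -3, -5, -2, 1, -7]
  [0, 0, 0, -2, 1, 1, -4]
  [0, 0, 0, -2, 1, 1, -4]
  [-12, -12, -12, 0, -11, 1, -16]
  [-5, -5, -5, -7, 0, 0, -9]
  [-6, -9, -9, -8, -8, 0, -13]
  [-8, -8, -8, 3, -7, 4, 0]
D(5):
  [0, -3, -3, -5, -2, 1, -7]
  [0, 0, 0, -2, 1, 1, -4]
  [0, 0, 0, -2, 1, 1, -4]
  [-12, -12, -12, 0, -11, 1, -16]
  [-5, -5, -5, -7, 0, 0, -9]
  [-6, -9, -9, -8, -8, 0, -13]
  [-8, -8, -8, 3, -7, 4, 0]
D(6):
  [0, -3, -3, -5, -2, 1, -7]
  [0, 0, 0, -2, 1, 1, -4]
  [0, 0, 0, -2, 1, 1, -4]
  [-5, -8, -8, 0, -7, 1, -12]
  [-5, -5, -5, -7, 0, 0, -9]
  [-6, -9, -9, -8, -8, 0, -13]
  [-2, -5, -5, 3, -4, 4, 0]
D(7):
  [0, -3, -3, -4, -2, 1, -7]
  [0, 0, 0, -1, 1, 1, -4]
  [0, 0, 0, -1, 1, 1, -4]
  [-5, -8, -8, 0, -7, 1, -12]
  [-5, -5, -5, -6, 0, 0, -9]
  [-6, -9, -9, -8, -8, 0, -13]
  [-2, -5, -5, 3, -4, 4, 0]
Answer: W*[0][1] = -3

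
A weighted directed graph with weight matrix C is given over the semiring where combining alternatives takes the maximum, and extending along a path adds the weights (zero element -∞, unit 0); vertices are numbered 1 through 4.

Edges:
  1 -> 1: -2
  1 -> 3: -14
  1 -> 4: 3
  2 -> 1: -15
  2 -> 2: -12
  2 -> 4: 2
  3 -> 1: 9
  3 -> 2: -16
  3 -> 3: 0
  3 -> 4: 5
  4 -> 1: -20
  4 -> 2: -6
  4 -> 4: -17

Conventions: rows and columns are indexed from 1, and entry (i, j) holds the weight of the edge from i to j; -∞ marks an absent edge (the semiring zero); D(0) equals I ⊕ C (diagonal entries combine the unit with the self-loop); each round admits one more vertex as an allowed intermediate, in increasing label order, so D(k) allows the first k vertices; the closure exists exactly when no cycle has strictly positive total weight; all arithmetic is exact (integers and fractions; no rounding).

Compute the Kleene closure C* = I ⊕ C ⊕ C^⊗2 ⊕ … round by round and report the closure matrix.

D(0):
  [0, -∞, -14, 3]
  [-15, 0, -∞, 2]
  [9, -16, 0, 5]
  [-20, -6, -∞, 0]
D(1):
  [0, -∞, -14, 3]
  [-15, 0, -29, 2]
  [9, -16, 0, 12]
  [-20, -6, -34, 0]
D(2):
  [0, -∞, -14, 3]
  [-15, 0, -29, 2]
  [9, -16, 0, 12]
  [-20, -6, -34, 0]
D(3):
  [0, -30, -14, 3]
  [-15, 0, -29, 2]
  [9, -16, 0, 12]
  [-20, -6, -34, 0]
D(4):
  [0, -3, -14, 3]
  [-15, 0, -29, 2]
  [9, 6, 0, 12]
  [-20, -6, -34, 0]
Answer: C* = [[0, -3, -14, 3], [-15, 0, -29, 2], [9, 6, 0, 12], [-20, -6, -34, 0]]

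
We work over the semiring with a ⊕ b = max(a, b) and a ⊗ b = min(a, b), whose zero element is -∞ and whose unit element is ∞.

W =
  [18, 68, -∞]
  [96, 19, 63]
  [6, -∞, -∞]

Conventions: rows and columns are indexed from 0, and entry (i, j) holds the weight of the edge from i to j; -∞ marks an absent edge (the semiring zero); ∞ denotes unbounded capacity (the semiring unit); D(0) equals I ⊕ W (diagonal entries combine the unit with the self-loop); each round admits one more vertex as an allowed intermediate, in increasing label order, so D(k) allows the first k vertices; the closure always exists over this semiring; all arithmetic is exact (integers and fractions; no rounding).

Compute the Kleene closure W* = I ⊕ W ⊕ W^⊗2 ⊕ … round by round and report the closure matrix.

D(0):
  [∞, 68, -∞]
  [96, ∞, 63]
  [6, -∞, ∞]
D(1):
  [∞, 68, -∞]
  [96, ∞, 63]
  [6, 6, ∞]
D(2):
  [∞, 68, 63]
  [96, ∞, 63]
  [6, 6, ∞]
D(3):
  [∞, 68, 63]
  [96, ∞, 63]
  [6, 6, ∞]
Answer: W* = [[∞, 68, 63], [96, ∞, 63], [6, 6, ∞]]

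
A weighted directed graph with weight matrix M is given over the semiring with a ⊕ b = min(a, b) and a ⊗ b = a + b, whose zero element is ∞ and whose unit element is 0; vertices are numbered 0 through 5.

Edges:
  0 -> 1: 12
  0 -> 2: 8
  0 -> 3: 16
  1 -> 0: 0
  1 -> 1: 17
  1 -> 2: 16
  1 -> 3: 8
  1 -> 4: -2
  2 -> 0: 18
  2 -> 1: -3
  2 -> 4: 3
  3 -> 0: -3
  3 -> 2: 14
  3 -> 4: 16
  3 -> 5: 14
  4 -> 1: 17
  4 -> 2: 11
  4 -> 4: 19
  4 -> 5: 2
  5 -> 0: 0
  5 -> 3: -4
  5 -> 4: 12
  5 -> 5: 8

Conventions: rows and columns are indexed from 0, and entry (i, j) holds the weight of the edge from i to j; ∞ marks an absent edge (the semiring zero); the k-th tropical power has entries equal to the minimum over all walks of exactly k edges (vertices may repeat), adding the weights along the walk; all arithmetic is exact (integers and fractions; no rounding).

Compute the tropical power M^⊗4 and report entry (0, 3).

M^⊗2:
  [12, 5, 28, 20, 10, 30]
  [5, 12, 8, 16, 15, 0]
  [-3, 14, 13, 5, -5, 5]
  [14, 9, 5, 10, 17, 18]
  [2, 8, 30, -2, 14, 10]
  [-7, 12, 8, 4, 12, 10]
M^⊗3:
  [5, 22, 20, 13, 3, 12]
  [0, 5, 13, -4, 10, 8]
  [2, 9, 5, 1, 12, -3]
  [7, 2, 22, 14, 7, 19]
  [-5, 14, 10, 6, 6, 12]
  [1, 5, 1, 6, 10, 14]
M^⊗4:
  [10, 17, 13, 8, 20, 5]
  [-7, 10, 8, 4, 3, 10]
  [-3, 2, 10, -7, 7, 5]
  [2, 19, 15, 10, 0, 9]
  [3, 7, 3, 8, 12, 8]
  [3, -2, 9, 10, 3, 12]
Key observation: the optimum is the walk 0->1->4->5->3, with weight 12 + (-2) + 2 + (-4) = 8.
Optimal value attained by: walk 0->1->4->5->3.
Answer: (M^⊗4)[0][3] = 8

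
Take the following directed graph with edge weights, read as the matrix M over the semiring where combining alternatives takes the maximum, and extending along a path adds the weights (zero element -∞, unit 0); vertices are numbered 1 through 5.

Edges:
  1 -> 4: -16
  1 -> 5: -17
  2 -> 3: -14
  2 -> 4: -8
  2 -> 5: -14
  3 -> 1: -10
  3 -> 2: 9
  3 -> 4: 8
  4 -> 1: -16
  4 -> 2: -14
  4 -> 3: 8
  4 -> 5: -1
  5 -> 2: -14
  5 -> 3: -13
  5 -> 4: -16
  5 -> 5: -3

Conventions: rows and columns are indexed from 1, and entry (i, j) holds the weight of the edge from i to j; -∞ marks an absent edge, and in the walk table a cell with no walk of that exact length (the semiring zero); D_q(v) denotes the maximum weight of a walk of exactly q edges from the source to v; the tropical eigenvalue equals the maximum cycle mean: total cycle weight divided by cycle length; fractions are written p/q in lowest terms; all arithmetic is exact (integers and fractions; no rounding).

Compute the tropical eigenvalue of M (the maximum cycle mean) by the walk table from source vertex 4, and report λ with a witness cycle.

q=0: [-∞, -∞, -∞, 0, -∞]
q=1: [-16, -14, 8, -∞, -1]
q=2: [-2, 17, -14, 16, -4]
q=3: [0, 2, 24, 9, 15]
q=4: [14, 33, 17, 32, 12]
q=5: [16, 26, 40, 25, 31]
Optimal cycle mean attained by: cycle 3->4->3, total 8 + 8, length 2.
Answer: λ = 8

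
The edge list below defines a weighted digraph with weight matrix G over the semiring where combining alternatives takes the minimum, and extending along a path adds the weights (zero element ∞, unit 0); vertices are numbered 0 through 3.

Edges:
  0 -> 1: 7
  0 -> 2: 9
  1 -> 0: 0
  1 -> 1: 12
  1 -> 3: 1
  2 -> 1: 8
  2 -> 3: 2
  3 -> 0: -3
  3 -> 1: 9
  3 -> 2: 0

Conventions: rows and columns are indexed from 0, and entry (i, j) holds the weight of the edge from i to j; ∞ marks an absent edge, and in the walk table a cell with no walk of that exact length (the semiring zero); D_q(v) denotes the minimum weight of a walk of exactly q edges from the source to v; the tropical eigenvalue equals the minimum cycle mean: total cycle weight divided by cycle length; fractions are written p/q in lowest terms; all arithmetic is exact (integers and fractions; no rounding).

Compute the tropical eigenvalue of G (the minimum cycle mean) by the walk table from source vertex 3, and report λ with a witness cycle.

q=0: [∞, ∞, ∞, 0]
q=1: [-3, 9, 0, ∞]
q=2: [9, 4, 6, 2]
q=3: [-1, 11, 2, 5]
q=4: [2, 6, 5, 4]
Optimal cycle mean attained by: cycle 2->3->2, total 2 + 0, length 2.
Answer: λ = 1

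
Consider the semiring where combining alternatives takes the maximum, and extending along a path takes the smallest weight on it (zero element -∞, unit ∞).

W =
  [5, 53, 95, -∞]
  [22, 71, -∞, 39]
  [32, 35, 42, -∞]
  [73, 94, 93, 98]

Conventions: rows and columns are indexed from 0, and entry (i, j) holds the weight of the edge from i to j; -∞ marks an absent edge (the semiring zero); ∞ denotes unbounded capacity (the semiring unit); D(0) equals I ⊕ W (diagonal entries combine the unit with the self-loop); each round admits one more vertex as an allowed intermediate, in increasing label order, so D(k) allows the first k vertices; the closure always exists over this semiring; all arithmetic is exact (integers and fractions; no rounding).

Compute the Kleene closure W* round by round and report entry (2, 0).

D(0):
  [∞, 53, 95, -∞]
  [22, ∞, -∞, 39]
  [32, 35, ∞, -∞]
  [73, 94, 93, ∞]
D(1):
  [∞, 53, 95, -∞]
  [22, ∞, 22, 39]
  [32, 35, ∞, -∞]
  [73, 94, 93, ∞]
D(2):
  [∞, 53, 95, 39]
  [22, ∞, 22, 39]
  [32, 35, ∞, 35]
  [73, 94, 93, ∞]
D(3):
  [∞, 53, 95, 39]
  [22, ∞, 22, 39]
  [32, 35, ∞, 35]
  [73, 94, 93, ∞]
D(4):
  [∞, 53, 95, 39]
  [39, ∞, 39, 39]
  [35, 35, ∞, 35]
  [73, 94, 93, ∞]
Answer: W*[2][0] = 35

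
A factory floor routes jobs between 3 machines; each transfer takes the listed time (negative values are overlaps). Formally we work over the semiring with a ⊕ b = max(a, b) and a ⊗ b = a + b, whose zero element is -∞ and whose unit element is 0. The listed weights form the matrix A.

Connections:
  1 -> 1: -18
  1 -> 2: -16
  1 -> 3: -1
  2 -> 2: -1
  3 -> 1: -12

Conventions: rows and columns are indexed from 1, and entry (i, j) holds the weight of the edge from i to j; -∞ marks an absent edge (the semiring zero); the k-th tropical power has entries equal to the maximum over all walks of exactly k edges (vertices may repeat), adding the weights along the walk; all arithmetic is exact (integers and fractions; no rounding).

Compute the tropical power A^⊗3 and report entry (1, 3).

A^⊗2:
  [-13, -17, -19]
  [-∞, -2, -∞]
  [-30, -28, -13]
A^⊗3:
  [-31, -18, -14]
  [-∞, -3, -∞]
  [-25, -29, -31]
Key observation: the optimum is the walk 1->3->1->3, with weight (-1) + (-12) + (-1) = -14.
Optimal value attained by: walk 1->3->1->3.
Answer: (A^⊗3)[1][3] = -14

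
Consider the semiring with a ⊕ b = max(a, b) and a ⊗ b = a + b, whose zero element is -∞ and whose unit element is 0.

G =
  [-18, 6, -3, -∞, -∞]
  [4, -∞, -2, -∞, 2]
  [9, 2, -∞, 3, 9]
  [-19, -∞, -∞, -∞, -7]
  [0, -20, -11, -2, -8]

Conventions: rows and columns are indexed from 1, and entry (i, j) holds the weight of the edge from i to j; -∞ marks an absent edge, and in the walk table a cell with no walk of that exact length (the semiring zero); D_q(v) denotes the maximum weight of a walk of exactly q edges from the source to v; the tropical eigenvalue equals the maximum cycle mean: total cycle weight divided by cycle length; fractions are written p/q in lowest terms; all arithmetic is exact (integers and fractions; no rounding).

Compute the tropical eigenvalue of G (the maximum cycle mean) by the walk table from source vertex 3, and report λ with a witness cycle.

q=0: [-∞, -∞, 0, -∞, -∞]
q=1: [9, 2, -∞, 3, 9]
q=2: [9, 15, 6, 7, 4]
q=3: [19, 15, 13, 9, 17]
q=4: [22, 25, 16, 16, 22]
q=5: [29, 28, 23, 20, 27]
Optimal cycle mean attained by: cycle 1->2->1, total 6 + 4, length 2.
Answer: λ = 5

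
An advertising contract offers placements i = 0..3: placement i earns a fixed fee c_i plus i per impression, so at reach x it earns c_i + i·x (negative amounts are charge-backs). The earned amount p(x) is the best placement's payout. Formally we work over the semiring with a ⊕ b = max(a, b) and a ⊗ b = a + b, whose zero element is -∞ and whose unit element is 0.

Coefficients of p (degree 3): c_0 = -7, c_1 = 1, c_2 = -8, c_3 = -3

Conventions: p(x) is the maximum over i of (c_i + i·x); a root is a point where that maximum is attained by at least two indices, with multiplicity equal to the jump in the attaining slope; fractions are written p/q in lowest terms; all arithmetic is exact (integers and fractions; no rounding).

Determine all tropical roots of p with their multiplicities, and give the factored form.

hull edge (i=0, c=-7) to (i=1, c=1): slope 8, span 1
hull edge (i=1, c=1) to (i=3, c=-3): slope -2, span 2
Factored form: p(x) = -3 ⊗ (x ⊕ (-8)) ⊗ (x ⊕ 2) ⊗ (x ⊕ 2)
Answer: roots = -8 (mult 1), 2 (mult 2)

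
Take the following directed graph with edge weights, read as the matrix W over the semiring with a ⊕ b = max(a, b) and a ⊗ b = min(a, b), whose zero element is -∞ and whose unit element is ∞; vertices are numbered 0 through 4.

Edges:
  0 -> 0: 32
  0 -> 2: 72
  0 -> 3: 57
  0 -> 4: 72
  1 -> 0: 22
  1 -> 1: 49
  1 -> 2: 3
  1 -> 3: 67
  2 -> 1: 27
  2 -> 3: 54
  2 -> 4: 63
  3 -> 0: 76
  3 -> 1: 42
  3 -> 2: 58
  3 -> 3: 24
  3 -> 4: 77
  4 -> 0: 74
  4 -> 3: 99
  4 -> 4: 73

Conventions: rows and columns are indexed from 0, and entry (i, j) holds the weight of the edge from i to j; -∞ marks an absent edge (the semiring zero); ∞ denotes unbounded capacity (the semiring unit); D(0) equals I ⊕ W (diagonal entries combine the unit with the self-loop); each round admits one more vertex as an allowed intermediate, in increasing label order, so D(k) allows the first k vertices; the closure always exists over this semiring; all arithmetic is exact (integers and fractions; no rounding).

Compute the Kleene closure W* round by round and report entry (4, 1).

D(0):
  [∞, -∞, 72, 57, 72]
  [22, ∞, 3, 67, -∞]
  [-∞, 27, ∞, 54, 63]
  [76, 42, 58, ∞, 77]
  [74, -∞, -∞, 99, ∞]
D(1):
  [∞, -∞, 72, 57, 72]
  [22, ∞, 22, 67, 22]
  [-∞, 27, ∞, 54, 63]
  [76, 42, 72, ∞, 77]
  [74, -∞, 72, 99, ∞]
D(2):
  [∞, -∞, 72, 57, 72]
  [22, ∞, 22, 67, 22]
  [22, 27, ∞, 54, 63]
  [76, 42, 72, ∞, 77]
  [74, -∞, 72, 99, ∞]
D(3):
  [∞, 27, 72, 57, 72]
  [22, ∞, 22, 67, 22]
  [22, 27, ∞, 54, 63]
  [76, 42, 72, ∞, 77]
  [74, 27, 72, 99, ∞]
D(4):
  [∞, 42, 72, 57, 72]
  [67, ∞, 67, 67, 67]
  [54, 42, ∞, 54, 63]
  [76, 42, 72, ∞, 77]
  [76, 42, 72, 99, ∞]
D(5):
  [∞, 42, 72, 72, 72]
  [67, ∞, 67, 67, 67]
  [63, 42, ∞, 63, 63]
  [76, 42, 72, ∞, 77]
  [76, 42, 72, 99, ∞]
Answer: W*[4][1] = 42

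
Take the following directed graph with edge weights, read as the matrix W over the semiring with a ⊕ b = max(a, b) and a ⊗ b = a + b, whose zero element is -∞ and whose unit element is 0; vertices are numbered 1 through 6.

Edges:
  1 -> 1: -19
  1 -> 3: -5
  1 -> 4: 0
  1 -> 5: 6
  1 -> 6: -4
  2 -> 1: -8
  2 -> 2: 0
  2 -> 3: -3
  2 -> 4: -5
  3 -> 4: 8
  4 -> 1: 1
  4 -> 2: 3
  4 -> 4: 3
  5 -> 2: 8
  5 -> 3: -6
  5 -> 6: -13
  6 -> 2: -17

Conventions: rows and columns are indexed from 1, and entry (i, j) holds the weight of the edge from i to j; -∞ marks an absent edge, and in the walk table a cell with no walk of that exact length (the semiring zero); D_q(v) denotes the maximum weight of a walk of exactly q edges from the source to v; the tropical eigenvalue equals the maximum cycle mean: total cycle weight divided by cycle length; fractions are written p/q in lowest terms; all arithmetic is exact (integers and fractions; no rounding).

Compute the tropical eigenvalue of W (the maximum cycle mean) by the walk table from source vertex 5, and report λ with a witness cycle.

q=0: [-∞, -∞, -∞, -∞, 0, -∞]
q=1: [-∞, 8, -6, -∞, -∞, -13]
q=2: [0, 8, 5, 3, -∞, -∞]
q=3: [4, 8, 5, 13, 6, -4]
q=4: [14, 16, 5, 16, 10, 0]
q=5: [17, 19, 13, 19, 20, 10]
q=6: [20, 28, 16, 22, 23, 13]
Optimal cycle mean attained by: cycle 1->5->2->3->4->1, total 6 + 8 + (-3) + 8 + 1, length 5.
Answer: λ = 4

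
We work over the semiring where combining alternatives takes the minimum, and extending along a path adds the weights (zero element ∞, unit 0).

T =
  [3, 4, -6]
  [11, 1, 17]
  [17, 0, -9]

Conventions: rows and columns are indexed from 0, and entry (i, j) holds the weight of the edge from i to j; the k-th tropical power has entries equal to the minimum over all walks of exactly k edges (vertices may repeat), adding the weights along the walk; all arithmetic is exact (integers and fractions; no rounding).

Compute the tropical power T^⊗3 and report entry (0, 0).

T^⊗2:
  [6, -6, -15]
  [12, 2, 5]
  [8, -9, -18]
T^⊗3:
  [2, -15, -24]
  [13, 3, -4]
  [-1, -18, -27]
Key observation: the optimum is the walk 0->2->2->0, with weight (-6) + (-9) + 17 = 2.
Optimal value attained by: walk 0->2->2->0.
Answer: (T^⊗3)[0][0] = 2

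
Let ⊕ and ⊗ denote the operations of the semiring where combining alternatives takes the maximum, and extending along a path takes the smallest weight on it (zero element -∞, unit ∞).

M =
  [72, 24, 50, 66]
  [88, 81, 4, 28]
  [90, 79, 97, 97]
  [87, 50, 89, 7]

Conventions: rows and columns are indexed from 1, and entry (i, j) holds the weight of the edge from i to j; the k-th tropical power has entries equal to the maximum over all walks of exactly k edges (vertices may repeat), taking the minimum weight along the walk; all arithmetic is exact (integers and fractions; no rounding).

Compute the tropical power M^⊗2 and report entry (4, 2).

M^⊗2:
  [72, 50, 66, 66]
  [81, 81, 50, 66]
  [90, 79, 97, 97]
  [89, 79, 89, 89]
Key observation: the optimum is the walk 4->3->2, with weight 89 min 79 = 79.
Optimal value attained by: walk 4->3->2.
Answer: (M^⊗2)[4][2] = 79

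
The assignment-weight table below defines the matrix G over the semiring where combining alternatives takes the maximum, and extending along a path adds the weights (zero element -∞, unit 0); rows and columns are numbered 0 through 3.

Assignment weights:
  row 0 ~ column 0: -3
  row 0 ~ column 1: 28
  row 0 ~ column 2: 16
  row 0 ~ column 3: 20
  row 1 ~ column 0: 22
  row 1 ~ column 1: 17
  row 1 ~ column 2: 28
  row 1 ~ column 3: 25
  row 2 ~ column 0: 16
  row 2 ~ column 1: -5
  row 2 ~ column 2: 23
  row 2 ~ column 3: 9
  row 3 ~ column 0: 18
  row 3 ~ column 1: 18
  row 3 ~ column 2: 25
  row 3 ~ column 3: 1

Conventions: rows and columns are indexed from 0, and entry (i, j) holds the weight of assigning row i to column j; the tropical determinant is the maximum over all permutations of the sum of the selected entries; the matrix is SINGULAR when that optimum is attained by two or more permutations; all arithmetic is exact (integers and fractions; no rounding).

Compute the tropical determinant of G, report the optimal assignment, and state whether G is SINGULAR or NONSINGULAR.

σ = (0, 1, 2, 3): (-3) + 17 + 23 + 1 = 38
σ = (0, 1, 3, 2): (-3) + 17 + 9 + 25 = 48
σ = (0, 2, 1, 3): (-3) + 28 + (-5) + 1 = 21
σ = (0, 2, 3, 1): (-3) + 28 + 9 + 18 = 52
σ = (0, 3, 1, 2): (-3) + 25 + (-5) + 25 = 42
σ = (0, 3, 2, 1): (-3) + 25 + 23 + 18 = 63
σ = (1, 0, 2, 3): 28 + 22 + 23 + 1 = 74
σ = (1, 0, 3, 2): 28 + 22 + 9 + 25 = 84
σ = (1, 2, 0, 3): 28 + 28 + 16 + 1 = 73
σ = (1, 2, 3, 0): 28 + 28 + 9 + 18 = 83
σ = (1, 3, 0, 2): 28 + 25 + 16 + 25 = 94
σ = (1, 3, 2, 0): 28 + 25 + 23 + 18 = 94
σ = (2, 0, 1, 3): 16 + 22 + (-5) + 1 = 34
σ = (2, 0, 3, 1): 16 + 22 + 9 + 18 = 65
σ = (2, 1, 0, 3): 16 + 17 + 16 + 1 = 50
σ = (2, 1, 3, 0): 16 + 17 + 9 + 18 = 60
σ = (2, 3, 0, 1): 16 + 25 + 16 + 18 = 75
σ = (2, 3, 1, 0): 16 + 25 + (-5) + 18 = 54
σ = (3, 0, 1, 2): 20 + 22 + (-5) + 25 = 62
σ = (3, 0, 2, 1): 20 + 22 + 23 + 18 = 83
σ = (3, 1, 0, 2): 20 + 17 + 16 + 25 = 78
σ = (3, 1, 2, 0): 20 + 17 + 23 + 18 = 78
σ = (3, 2, 0, 1): 20 + 28 + 16 + 18 = 82
σ = (3, 2, 1, 0): 20 + 28 + (-5) + 18 = 61
Optimal value attained by: σ = (1, 3, 0, 2).
Answer: det⊕(G) = 94; verdict: SINGULAR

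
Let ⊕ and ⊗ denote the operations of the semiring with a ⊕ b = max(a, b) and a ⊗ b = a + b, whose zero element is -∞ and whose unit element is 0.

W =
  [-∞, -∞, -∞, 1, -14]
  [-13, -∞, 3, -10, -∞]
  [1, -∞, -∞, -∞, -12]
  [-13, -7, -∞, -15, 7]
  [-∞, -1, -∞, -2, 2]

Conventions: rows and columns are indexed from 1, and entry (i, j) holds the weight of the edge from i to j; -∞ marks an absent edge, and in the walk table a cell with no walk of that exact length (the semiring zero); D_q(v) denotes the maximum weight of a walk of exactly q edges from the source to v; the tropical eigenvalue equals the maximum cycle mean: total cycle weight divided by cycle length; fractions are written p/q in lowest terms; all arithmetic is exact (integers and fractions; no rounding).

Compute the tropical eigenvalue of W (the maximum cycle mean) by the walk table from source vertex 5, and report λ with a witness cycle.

q=0: [-∞, -∞, -∞, -∞, 0]
q=1: [-∞, -1, -∞, -2, 2]
q=2: [-14, 1, 2, 0, 5]
q=3: [3, 4, 4, 3, 7]
q=4: [5, 6, 7, 5, 10]
q=5: [8, 9, 9, 8, 12]
Optimal cycle mean attained by: cycle 4->5->4, total 7 + (-2), length 2.
Answer: λ = 5/2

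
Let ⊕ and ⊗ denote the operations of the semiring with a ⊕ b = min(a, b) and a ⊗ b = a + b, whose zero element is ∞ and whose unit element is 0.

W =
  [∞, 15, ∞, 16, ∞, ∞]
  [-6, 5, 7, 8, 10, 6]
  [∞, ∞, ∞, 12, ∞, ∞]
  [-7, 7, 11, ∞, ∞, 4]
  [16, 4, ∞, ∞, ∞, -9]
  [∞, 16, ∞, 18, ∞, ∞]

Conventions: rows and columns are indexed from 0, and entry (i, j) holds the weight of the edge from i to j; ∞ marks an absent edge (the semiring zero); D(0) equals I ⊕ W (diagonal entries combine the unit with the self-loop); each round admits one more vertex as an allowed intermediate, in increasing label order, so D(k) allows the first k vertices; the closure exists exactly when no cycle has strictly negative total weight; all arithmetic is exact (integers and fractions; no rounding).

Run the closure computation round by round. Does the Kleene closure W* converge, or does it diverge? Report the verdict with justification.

D(0):
  [0, 15, ∞, 16, ∞, ∞]
  [-6, 0, 7, 8, 10, 6]
  [∞, ∞, 0, 12, ∞, ∞]
  [-7, 7, 11, 0, ∞, 4]
  [16, 4, ∞, ∞, 0, -9]
  [∞, 16, ∞, 18, ∞, 0]
D(1):
  [0, 15, ∞, 16, ∞, ∞]
  [-6, 0, 7, 8, 10, 6]
  [∞, ∞, 0, 12, ∞, ∞]
  [-7, 7, 11, 0, ∞, 4]
  [16, 4, ∞, 32, 0, -9]
  [∞, 16, ∞, 18, ∞, 0]
D(2):
  [0, 15, 22, 16, 25, 21]
  [-6, 0, 7, 8, 10, 6]
  [∞, ∞, 0, 12, ∞, ∞]
  [-7, 7, 11, 0, 17, 4]
  [-2, 4, 11, 12, 0, -9]
  [10, 16, 23, 18, 26, 0]
D(3):
  [0, 15, 22, 16, 25, 21]
  [-6, 0, 7, 8, 10, 6]
  [∞, ∞, 0, 12, ∞, ∞]
  [-7, 7, 11, 0, 17, 4]
  [-2, 4, 11, 12, 0, -9]
  [10, 16, 23, 18, 26, 0]
D(4):
  [0, 15, 22, 16, 25, 20]
  [-6, 0, 7, 8, 10, 6]
  [5, 19, 0, 12, 29, 16]
  [-7, 7, 11, 0, 17, 4]
  [-2, 4, 11, 12, 0, -9]
  [10, 16, 23, 18, 26, 0]
D(5):
  [0, 15, 22, 16, 25, 16]
  [-6, 0, 7, 8, 10, 1]
  [5, 19, 0, 12, 29, 16]
  [-7, 7, 11, 0, 17, 4]
  [-2, 4, 11, 12, 0, -9]
  [10, 16, 23, 18, 26, 0]
D(6):
  [0, 15, 22, 16, 25, 16]
  [-6, 0, 7, 8, 10, 1]
  [5, 19, 0, 12, 29, 16]
  [-7, 7, 11, 0, 17, 4]
  [-2, 4, 11, 9, 0, -9]
  [10, 16, 23, 18, 26, 0]
Key observation: every diagonal entry stays at the unit through all rounds, so no improving cycle exists.
Answer: CONVERGES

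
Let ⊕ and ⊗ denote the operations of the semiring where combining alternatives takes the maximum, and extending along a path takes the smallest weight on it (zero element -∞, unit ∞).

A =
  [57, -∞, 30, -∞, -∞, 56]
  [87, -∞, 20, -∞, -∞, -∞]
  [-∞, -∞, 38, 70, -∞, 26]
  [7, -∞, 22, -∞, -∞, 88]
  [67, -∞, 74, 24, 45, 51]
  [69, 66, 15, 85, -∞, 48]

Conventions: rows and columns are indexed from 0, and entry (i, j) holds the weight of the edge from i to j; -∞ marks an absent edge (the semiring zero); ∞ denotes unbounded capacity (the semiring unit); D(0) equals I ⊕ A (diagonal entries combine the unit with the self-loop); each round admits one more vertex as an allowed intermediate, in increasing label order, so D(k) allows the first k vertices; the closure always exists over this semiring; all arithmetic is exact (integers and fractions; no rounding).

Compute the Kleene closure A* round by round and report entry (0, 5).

D(0):
  [∞, -∞, 30, -∞, -∞, 56]
  [87, ∞, 20, -∞, -∞, -∞]
  [-∞, -∞, ∞, 70, -∞, 26]
  [7, -∞, 22, ∞, -∞, 88]
  [67, -∞, 74, 24, ∞, 51]
  [69, 66, 15, 85, -∞, ∞]
D(1):
  [∞, -∞, 30, -∞, -∞, 56]
  [87, ∞, 30, -∞, -∞, 56]
  [-∞, -∞, ∞, 70, -∞, 26]
  [7, -∞, 22, ∞, -∞, 88]
  [67, -∞, 74, 24, ∞, 56]
  [69, 66, 30, 85, -∞, ∞]
D(2):
  [∞, -∞, 30, -∞, -∞, 56]
  [87, ∞, 30, -∞, -∞, 56]
  [-∞, -∞, ∞, 70, -∞, 26]
  [7, -∞, 22, ∞, -∞, 88]
  [67, -∞, 74, 24, ∞, 56]
  [69, 66, 30, 85, -∞, ∞]
D(3):
  [∞, -∞, 30, 30, -∞, 56]
  [87, ∞, 30, 30, -∞, 56]
  [-∞, -∞, ∞, 70, -∞, 26]
  [7, -∞, 22, ∞, -∞, 88]
  [67, -∞, 74, 70, ∞, 56]
  [69, 66, 30, 85, -∞, ∞]
D(4):
  [∞, -∞, 30, 30, -∞, 56]
  [87, ∞, 30, 30, -∞, 56]
  [7, -∞, ∞, 70, -∞, 70]
  [7, -∞, 22, ∞, -∞, 88]
  [67, -∞, 74, 70, ∞, 70]
  [69, 66, 30, 85, -∞, ∞]
D(5):
  [∞, -∞, 30, 30, -∞, 56]
  [87, ∞, 30, 30, -∞, 56]
  [7, -∞, ∞, 70, -∞, 70]
  [7, -∞, 22, ∞, -∞, 88]
  [67, -∞, 74, 70, ∞, 70]
  [69, 66, 30, 85, -∞, ∞]
D(6):
  [∞, 56, 30, 56, -∞, 56]
  [87, ∞, 30, 56, -∞, 56]
  [69, 66, ∞, 70, -∞, 70]
  [69, 66, 30, ∞, -∞, 88]
  [69, 66, 74, 70, ∞, 70]
  [69, 66, 30, 85, -∞, ∞]
Answer: A*[0][5] = 56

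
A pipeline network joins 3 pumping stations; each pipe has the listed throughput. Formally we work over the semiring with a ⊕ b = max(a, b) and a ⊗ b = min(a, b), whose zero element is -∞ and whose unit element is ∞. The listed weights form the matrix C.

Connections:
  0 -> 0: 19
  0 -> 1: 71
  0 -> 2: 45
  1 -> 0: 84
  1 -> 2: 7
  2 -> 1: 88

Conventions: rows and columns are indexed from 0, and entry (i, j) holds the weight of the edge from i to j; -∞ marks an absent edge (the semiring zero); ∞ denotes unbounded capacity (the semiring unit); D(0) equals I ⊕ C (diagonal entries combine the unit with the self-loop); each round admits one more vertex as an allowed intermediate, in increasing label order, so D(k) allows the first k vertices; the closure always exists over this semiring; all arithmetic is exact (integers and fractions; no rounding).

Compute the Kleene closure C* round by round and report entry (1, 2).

D(0):
  [∞, 71, 45]
  [84, ∞, 7]
  [-∞, 88, ∞]
D(1):
  [∞, 71, 45]
  [84, ∞, 45]
  [-∞, 88, ∞]
D(2):
  [∞, 71, 45]
  [84, ∞, 45]
  [84, 88, ∞]
D(3):
  [∞, 71, 45]
  [84, ∞, 45]
  [84, 88, ∞]
Answer: C*[1][2] = 45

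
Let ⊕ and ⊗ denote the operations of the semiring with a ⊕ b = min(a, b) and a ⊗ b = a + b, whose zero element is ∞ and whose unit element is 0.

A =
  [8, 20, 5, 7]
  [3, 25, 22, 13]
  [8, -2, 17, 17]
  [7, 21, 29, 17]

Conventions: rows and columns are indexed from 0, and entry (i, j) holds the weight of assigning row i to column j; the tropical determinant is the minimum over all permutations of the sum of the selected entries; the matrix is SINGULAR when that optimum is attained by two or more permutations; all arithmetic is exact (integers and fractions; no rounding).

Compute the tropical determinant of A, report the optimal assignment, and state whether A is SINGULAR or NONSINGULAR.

σ = (0, 1, 2, 3): 8 + 25 + 17 + 17 = 67
σ = (0, 1, 3, 2): 8 + 25 + 17 + 29 = 79
σ = (0, 2, 1, 3): 8 + 22 + (-2) + 17 = 45
σ = (0, 2, 3, 1): 8 + 22 + 17 + 21 = 68
σ = (0, 3, 1, 2): 8 + 13 + (-2) + 29 = 48
σ = (0, 3, 2, 1): 8 + 13 + 17 + 21 = 59
σ = (1, 0, 2, 3): 20 + 3 + 17 + 17 = 57
σ = (1, 0, 3, 2): 20 + 3 + 17 + 29 = 69
σ = (1, 2, 0, 3): 20 + 22 + 8 + 17 = 67
σ = (1, 2, 3, 0): 20 + 22 + 17 + 7 = 66
σ = (1, 3, 0, 2): 20 + 13 + 8 + 29 = 70
σ = (1, 3, 2, 0): 20 + 13 + 17 + 7 = 57
σ = (2, 0, 1, 3): 5 + 3 + (-2) + 17 = 23
σ = (2, 0, 3, 1): 5 + 3 + 17 + 21 = 46
σ = (2, 1, 0, 3): 5 + 25 + 8 + 17 = 55
σ = (2, 1, 3, 0): 5 + 25 + 17 + 7 = 54
σ = (2, 3, 0, 1): 5 + 13 + 8 + 21 = 47
σ = (2, 3, 1, 0): 5 + 13 + (-2) + 7 = 23
σ = (3, 0, 1, 2): 7 + 3 + (-2) + 29 = 37
σ = (3, 0, 2, 1): 7 + 3 + 17 + 21 = 48
σ = (3, 1, 0, 2): 7 + 25 + 8 + 29 = 69
σ = (3, 1, 2, 0): 7 + 25 + 17 + 7 = 56
σ = (3, 2, 0, 1): 7 + 22 + 8 + 21 = 58
σ = (3, 2, 1, 0): 7 + 22 + (-2) + 7 = 34
Optimal value attained by: σ = (2, 0, 1, 3).
Answer: det⊕(A) = 23; verdict: SINGULAR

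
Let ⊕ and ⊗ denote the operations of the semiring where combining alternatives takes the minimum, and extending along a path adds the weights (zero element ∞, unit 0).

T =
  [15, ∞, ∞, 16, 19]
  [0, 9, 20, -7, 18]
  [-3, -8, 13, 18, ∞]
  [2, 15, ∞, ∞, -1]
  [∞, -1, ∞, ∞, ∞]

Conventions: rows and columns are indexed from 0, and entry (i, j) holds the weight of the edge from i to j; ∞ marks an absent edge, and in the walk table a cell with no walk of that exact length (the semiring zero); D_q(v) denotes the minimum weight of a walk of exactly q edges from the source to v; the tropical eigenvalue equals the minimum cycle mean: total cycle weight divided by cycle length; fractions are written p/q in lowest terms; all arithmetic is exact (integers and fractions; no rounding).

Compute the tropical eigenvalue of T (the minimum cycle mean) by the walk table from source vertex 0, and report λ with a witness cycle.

q=0: [0, ∞, ∞, ∞, ∞]
q=1: [15, ∞, ∞, 16, 19]
q=2: [18, 18, ∞, 31, 15]
q=3: [18, 14, 38, 11, 30]
q=4: [13, 23, 34, 7, 10]
q=5: [9, 9, 43, 16, 6]
Optimal cycle mean attained by: cycle 1->3->4->1, total (-7) + (-1) + (-1), length 3.
Answer: λ = -3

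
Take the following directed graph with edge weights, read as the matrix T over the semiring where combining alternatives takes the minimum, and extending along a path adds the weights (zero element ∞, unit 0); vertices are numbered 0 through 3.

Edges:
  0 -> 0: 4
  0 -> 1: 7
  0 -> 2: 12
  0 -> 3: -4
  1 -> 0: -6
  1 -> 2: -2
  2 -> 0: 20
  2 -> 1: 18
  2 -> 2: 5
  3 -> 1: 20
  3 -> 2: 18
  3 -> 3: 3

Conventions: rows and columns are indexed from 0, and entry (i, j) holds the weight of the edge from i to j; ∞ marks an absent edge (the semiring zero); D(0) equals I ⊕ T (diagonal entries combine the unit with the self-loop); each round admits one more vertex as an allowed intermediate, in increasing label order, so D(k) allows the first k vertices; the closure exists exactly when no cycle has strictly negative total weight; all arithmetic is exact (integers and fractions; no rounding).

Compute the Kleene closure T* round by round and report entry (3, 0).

D(0):
  [0, 7, 12, -4]
  [-6, 0, -2, ∞]
  [20, 18, 0, ∞]
  [∞, 20, 18, 0]
D(1):
  [0, 7, 12, -4]
  [-6, 0, -2, -10]
  [20, 18, 0, 16]
  [∞, 20, 18, 0]
D(2):
  [0, 7, 5, -4]
  [-6, 0, -2, -10]
  [12, 18, 0, 8]
  [14, 20, 18, 0]
D(3):
  [0, 7, 5, -4]
  [-6, 0, -2, -10]
  [12, 18, 0, 8]
  [14, 20, 18, 0]
D(4):
  [0, 7, 5, -4]
  [-6, 0, -2, -10]
  [12, 18, 0, 8]
  [14, 20, 18, 0]
Answer: T*[3][0] = 14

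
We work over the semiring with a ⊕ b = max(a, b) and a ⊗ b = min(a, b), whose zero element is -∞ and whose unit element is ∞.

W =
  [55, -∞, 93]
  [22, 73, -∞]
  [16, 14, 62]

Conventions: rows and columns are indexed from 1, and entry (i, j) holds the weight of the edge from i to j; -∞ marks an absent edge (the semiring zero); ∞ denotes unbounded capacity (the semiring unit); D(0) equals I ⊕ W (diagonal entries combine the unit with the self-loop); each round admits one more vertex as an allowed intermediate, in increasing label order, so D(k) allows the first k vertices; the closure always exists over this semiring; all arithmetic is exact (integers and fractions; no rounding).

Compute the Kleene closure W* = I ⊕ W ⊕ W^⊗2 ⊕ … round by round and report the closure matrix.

D(0):
  [∞, -∞, 93]
  [22, ∞, -∞]
  [16, 14, ∞]
D(1):
  [∞, -∞, 93]
  [22, ∞, 22]
  [16, 14, ∞]
D(2):
  [∞, -∞, 93]
  [22, ∞, 22]
  [16, 14, ∞]
D(3):
  [∞, 14, 93]
  [22, ∞, 22]
  [16, 14, ∞]
Answer: W* = [[∞, 14, 93], [22, ∞, 22], [16, 14, ∞]]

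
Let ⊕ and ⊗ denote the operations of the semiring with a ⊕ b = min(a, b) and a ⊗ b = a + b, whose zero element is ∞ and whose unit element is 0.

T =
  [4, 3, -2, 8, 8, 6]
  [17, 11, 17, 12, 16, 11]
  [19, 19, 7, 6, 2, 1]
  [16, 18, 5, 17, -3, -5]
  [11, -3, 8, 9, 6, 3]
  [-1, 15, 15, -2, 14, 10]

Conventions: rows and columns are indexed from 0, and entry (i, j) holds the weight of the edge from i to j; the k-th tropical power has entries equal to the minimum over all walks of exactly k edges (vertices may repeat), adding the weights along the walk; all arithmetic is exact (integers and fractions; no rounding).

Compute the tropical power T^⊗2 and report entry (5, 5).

T^⊗2:
  [5, 5, 2, 4, 0, -1]
  [10, 13, 15, 9, 9, 7]
  [0, -1, 10, -1, 3, 1]
  [-6, -6, 5, -7, 3, 0]
  [2, 3, 9, 1, 6, 4]
  [3, 2, -3, 7, -5, -7]
Key observation: the optimum is the walk 5->3->5, with weight (-2) + (-5) = -7.
Optimal value attained by: walk 5->3->5.
Answer: (T^⊗2)[5][5] = -7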